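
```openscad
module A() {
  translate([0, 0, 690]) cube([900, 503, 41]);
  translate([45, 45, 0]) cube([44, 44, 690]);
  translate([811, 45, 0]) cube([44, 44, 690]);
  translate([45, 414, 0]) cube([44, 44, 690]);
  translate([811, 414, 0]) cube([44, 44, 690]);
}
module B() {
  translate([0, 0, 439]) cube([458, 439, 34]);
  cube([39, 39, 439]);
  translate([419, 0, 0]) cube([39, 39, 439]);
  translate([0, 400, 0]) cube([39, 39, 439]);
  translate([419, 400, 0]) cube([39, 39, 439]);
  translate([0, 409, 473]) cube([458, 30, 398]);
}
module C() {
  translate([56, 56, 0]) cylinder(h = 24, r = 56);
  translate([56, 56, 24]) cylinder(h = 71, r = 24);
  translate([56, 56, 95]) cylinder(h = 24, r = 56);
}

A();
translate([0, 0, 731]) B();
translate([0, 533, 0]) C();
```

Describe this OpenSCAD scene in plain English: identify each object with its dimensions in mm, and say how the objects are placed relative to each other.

A is a table: top 900 mm (x) × 503 mm (y), 41 mm thick, upper face at z = 731 mm, on four 44×44 mm square legs, each inset 45 mm from the nearest pair of top edges, running from z = 0 to the bottom of the top.

B is a chair. The seat is a 458×439×34 mm slab with its top at z = 473 mm, on four 39×39 mm corner legs (flush with the seat edges, standing on z = 0). A flat backrest 30 mm thick, 398 mm tall, spans the full seat width and rises from the seat top along its +y edge, rear face flush with the rear of the seat.

C is a spool: two coaxial disc flanges of radius 56 mm and thickness 24 mm, joined by a core cylinder of radius 24 mm and height 71 mm. The lower flange rests on z = 0 and the three cylinders share a vertical axis.

The chair is on top of the table. The spool is on the floor beside the table on its +y side.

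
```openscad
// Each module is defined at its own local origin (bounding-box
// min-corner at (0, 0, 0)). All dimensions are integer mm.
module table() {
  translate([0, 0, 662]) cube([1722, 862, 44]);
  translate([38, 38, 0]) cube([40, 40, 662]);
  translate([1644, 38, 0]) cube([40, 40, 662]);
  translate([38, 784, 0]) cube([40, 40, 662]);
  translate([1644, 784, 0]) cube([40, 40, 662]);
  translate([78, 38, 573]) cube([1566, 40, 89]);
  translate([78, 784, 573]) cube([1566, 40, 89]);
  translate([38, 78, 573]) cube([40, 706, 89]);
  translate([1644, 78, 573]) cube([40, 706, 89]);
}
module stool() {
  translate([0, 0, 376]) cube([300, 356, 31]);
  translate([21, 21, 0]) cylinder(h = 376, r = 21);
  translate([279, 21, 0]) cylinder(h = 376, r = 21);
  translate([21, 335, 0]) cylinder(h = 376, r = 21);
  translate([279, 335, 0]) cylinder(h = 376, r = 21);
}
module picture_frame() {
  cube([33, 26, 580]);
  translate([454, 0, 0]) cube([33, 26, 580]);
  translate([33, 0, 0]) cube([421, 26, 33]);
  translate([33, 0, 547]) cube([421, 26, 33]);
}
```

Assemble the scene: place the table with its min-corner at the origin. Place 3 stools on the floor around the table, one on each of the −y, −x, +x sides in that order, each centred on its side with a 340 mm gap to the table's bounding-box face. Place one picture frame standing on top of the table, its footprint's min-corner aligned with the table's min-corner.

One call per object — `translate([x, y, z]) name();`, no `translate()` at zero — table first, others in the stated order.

table();
translate([711, -696, 0]) stool();
translate([-640, 253, 0]) stool();
translate([2062, 253, 0]) stool();
translate([0, 0, 706]) picture_frame();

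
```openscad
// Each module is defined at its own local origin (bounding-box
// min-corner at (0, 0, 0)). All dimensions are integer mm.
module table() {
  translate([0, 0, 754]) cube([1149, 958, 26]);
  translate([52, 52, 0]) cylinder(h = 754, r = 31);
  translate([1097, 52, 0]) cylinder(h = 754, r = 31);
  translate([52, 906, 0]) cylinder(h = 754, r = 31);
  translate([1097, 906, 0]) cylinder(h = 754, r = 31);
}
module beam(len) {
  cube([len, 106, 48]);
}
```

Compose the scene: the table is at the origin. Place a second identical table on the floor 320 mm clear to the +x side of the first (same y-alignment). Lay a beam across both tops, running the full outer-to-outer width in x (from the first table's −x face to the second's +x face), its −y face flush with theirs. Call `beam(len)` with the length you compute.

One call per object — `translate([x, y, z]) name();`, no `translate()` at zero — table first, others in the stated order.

table();
translate([1469, 0, 0]) table();
translate([0, 0, 780]) beam(2618);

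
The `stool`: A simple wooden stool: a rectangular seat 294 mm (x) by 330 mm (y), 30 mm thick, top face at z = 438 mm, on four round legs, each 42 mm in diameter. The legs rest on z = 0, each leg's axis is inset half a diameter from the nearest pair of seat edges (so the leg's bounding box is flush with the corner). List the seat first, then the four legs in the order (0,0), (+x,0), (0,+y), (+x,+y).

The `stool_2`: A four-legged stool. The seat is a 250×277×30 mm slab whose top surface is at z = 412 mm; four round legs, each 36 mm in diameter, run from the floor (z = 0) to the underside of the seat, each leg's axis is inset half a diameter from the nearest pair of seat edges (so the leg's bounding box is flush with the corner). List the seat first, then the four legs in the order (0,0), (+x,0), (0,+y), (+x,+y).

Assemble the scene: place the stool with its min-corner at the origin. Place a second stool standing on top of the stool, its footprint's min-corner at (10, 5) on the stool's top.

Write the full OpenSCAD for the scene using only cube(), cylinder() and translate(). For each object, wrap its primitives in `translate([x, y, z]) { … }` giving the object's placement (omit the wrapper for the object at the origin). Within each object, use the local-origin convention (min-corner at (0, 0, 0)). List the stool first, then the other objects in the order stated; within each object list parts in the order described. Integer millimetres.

translate([0, 0, 408]) cube([294, 330, 30]);
translate([21, 21, 0]) cylinder(h = 408, r = 21);
translate([273, 21, 0]) cylinder(h = 408, r = 21);
translate([21, 309, 0]) cylinder(h = 408, r = 21);
translate([273, 309, 0]) cylinder(h = 408, r = 21);
translate([10, 5, 438]) {
  translate([0, 0, 382]) cube([250, 277, 30]);
  translate([18, 18, 0]) cylinder(h = 382, r = 18);
  translate([232, 18, 0]) cylinder(h = 382, r = 18);
  translate([18, 259, 0]) cylinder(h = 382, r = 18);
  translate([232, 259, 0]) cylinder(h = 382, r = 18);
}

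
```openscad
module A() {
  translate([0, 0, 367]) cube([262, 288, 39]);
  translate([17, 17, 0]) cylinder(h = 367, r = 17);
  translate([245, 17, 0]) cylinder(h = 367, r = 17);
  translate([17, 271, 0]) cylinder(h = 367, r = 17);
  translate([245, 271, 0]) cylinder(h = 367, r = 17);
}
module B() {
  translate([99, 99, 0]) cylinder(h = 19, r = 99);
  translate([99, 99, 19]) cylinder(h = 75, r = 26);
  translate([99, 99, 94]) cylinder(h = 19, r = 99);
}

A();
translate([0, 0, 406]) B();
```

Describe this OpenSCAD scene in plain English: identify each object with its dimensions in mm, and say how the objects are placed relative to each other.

A is a four-legged stool. The seat is 262×288 mm, 39 mm thick, top at z = 406 mm. It stands on four round legs, each 34 mm in diameter, from z = 0 to the seat underside, each leg's axis is inset half a diameter from the nearest pair of seat edges (so the leg's bounding box is flush with the corner).

B is a spool: two coaxial disc flanges of radius 99 mm and thickness 19 mm, joined by a core cylinder of radius 26 mm and height 75 mm. The lower flange rests on z = 0 and the three cylinders share a vertical axis.

The spool is on top of the stool.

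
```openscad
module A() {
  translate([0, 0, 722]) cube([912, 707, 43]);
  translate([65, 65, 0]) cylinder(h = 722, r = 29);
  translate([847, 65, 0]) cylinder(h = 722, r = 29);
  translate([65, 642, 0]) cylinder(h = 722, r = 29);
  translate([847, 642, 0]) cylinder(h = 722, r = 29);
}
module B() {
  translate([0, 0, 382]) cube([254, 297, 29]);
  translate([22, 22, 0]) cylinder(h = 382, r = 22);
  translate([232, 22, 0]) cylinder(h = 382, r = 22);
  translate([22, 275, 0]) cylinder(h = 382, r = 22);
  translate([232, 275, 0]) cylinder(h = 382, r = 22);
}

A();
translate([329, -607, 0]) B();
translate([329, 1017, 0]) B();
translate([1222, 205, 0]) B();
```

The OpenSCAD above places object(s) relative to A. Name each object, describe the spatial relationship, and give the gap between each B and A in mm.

A is a table. B is a stool. Three stools sit around the table at the −y, +y, +x sides. The gap between each stool and the table is 310 mm.

Each stool's nearest face is 310 mm from the table's bounding box.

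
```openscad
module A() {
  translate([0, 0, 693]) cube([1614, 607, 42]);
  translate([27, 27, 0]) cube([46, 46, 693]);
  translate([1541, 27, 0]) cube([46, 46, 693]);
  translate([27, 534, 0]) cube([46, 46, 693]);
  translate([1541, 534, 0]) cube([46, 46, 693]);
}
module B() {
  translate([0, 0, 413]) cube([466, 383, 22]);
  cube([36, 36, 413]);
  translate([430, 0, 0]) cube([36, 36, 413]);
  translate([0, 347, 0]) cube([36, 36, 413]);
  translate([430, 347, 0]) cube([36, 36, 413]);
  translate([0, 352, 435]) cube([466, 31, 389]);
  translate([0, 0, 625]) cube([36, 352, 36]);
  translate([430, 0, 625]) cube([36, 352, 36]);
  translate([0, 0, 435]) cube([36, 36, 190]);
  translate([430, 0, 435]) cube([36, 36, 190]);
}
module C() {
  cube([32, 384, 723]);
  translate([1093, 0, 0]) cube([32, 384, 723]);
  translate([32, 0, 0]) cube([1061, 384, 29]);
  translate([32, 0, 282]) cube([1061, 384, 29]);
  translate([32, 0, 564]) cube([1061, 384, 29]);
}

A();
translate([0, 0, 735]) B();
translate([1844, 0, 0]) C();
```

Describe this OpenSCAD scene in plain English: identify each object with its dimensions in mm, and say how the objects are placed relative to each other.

A is a table with a 1614×607 mm rectangular top, 42 mm thick, top surface at z = 735 mm, supported by four 46×46 mm square legs, each inset 27 mm from the nearest pair of top edges, running from the floor.

B is a chair: 466×383 mm seat, 22 mm thick, top at z = 435 mm, on four 36 mm square corner legs flush with the seat edges. A 31 mm thick backrest slab spans the full seat width, extending 389 mm above the seat top, its back face flush with the seat's +y edge. Two armrests of 36×36 mm section run along each side from the seat's front edge to the front of the backrest, top faces 226 mm above the seat top and outer faces flush with the seat's x-edges; a 36×36 mm post under the front of each armrest stands on the seat at the front corner.

C is an open bookshelf. Two side panels, each 32 mm thick, 384 mm deep and 723 mm tall, stand 1125 mm apart (outside-to-outside). Between them sit 3 shelves, each 29 mm thick and 384 mm deep, spanning the full gap between the sides. The bottom shelf rests on the floor (its underside at z = 0) and the clear gap between one shelf's top and the next shelf's underside is 253 mm.

The chair is on top of the table. The bookshelf is on the floor beside the table on its +x side.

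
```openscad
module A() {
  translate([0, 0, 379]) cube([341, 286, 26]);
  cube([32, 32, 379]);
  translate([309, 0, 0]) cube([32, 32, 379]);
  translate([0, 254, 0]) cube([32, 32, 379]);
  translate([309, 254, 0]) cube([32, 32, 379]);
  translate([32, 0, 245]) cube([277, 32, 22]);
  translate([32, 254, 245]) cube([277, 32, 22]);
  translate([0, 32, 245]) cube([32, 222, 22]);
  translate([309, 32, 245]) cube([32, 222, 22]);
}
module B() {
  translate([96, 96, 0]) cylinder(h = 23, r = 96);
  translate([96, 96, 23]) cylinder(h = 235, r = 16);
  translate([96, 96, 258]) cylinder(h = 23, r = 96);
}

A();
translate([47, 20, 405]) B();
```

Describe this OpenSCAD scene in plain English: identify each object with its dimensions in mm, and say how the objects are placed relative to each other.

A is a four-legged stool. The seat is a 341×286×26 mm slab whose top surface is at z = 405 mm; four square legs, each 32×32 mm in cross-section, run from the floor (z = 0) to the underside of the seat, each flush with a corner of the seat. Four stretchers, 32 mm wide and 22 mm tall, connect adjacent legs with their undersides at z = 245 mm, each running between the inner faces of the legs it joins and aligned with the legs' outer faces on the other axis.

B is a spool: two coaxial disc flanges of radius 96 mm and thickness 23 mm, joined by a core cylinder of radius 16 mm and height 235 mm. The lower flange rests on z = 0 and the three cylinders share a vertical axis.

The spool is on top of the stool.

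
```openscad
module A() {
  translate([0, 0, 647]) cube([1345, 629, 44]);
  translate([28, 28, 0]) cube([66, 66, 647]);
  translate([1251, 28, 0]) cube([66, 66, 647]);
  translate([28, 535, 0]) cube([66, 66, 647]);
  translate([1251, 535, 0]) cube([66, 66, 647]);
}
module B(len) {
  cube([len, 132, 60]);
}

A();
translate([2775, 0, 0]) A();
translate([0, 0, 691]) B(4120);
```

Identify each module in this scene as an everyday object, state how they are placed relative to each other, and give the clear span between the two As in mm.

A is a table. B is a beam. A beam spans the tops of two tables. The clear span between the two tables is 1430 mm.

Second table starts at x = 2775; first ends at x = 1345; clear span = 2775 − 1345 = 1430 mm.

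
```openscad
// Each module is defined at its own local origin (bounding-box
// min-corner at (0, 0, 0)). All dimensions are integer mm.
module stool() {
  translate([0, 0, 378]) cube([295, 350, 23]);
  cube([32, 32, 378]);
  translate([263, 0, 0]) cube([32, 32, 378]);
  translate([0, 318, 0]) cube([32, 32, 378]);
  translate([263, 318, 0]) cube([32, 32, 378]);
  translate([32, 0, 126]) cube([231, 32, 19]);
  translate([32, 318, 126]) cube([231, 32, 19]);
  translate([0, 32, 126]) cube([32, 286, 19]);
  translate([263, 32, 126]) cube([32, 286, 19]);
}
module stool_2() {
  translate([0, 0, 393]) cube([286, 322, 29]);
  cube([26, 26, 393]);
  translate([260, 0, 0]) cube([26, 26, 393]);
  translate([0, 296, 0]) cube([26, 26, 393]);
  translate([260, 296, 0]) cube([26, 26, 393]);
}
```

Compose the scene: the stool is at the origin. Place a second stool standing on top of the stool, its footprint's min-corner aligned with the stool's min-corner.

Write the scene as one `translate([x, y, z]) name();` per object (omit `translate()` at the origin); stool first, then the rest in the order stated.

stool();
translate([0, 0, 401]) stool_2();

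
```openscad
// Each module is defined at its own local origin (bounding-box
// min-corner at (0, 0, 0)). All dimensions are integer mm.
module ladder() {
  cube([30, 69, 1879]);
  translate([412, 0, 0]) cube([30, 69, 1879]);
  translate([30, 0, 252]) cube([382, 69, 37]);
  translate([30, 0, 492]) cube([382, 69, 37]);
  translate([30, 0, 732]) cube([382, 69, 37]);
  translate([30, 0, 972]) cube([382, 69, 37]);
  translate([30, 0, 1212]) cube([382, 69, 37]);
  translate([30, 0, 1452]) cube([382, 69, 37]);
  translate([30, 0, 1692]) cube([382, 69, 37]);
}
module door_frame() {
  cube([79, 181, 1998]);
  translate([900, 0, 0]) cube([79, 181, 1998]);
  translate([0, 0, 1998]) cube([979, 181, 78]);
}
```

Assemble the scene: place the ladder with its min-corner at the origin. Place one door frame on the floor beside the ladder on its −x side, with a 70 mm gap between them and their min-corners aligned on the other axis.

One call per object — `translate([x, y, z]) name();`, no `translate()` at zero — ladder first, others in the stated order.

ladder();
translate([-1049, 0, 0]) door_frame();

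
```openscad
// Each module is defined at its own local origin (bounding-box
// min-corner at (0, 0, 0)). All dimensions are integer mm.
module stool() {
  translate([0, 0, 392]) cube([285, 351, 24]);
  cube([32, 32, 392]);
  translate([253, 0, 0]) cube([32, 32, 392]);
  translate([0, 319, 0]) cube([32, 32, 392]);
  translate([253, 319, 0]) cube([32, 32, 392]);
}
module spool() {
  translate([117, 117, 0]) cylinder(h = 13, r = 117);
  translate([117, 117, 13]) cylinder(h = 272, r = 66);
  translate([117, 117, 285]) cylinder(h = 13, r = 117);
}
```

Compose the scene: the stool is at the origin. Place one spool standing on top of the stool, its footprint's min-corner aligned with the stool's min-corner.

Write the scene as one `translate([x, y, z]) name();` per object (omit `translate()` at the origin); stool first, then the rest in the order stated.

stool();
translate([0, 0, 416]) spool();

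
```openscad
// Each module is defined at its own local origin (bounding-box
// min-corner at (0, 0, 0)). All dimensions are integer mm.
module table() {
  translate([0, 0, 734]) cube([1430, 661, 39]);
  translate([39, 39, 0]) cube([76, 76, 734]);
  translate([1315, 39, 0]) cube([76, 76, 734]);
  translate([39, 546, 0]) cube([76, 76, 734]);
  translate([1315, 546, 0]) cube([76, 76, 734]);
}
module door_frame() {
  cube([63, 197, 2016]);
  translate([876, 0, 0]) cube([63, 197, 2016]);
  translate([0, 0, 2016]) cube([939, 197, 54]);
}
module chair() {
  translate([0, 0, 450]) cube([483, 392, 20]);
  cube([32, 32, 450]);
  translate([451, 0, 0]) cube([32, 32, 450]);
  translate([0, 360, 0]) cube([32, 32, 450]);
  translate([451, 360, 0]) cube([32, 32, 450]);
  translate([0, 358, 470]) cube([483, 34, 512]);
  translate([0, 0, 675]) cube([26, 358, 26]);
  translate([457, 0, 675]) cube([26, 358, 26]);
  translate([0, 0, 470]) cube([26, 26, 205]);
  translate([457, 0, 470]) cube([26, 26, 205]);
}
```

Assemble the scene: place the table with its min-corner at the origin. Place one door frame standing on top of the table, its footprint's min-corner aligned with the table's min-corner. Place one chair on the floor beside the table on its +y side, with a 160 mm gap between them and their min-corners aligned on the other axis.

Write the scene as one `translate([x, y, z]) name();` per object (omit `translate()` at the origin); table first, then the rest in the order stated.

table();
translate([0, 0, 773]) door_frame();
translate([0, 821, 0]) chair();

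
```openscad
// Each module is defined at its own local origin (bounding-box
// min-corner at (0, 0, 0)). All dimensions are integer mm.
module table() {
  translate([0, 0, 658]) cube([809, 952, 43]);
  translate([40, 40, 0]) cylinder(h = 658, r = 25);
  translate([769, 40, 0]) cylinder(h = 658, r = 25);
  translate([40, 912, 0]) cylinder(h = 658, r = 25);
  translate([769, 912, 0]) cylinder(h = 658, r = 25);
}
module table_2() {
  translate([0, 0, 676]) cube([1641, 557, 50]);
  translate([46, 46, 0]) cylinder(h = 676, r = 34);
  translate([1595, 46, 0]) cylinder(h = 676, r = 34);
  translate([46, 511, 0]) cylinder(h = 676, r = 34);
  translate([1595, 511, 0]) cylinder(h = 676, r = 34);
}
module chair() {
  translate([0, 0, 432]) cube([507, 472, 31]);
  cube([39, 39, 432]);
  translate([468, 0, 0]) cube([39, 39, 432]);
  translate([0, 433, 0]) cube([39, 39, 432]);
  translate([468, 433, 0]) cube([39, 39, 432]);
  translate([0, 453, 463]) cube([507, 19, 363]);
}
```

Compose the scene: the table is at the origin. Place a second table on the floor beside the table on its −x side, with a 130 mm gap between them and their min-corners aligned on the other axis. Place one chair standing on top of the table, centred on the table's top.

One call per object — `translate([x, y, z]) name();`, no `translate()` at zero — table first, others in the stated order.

table();
translate([-1771, 0, 0]) table_2();
translate([151, 240, 701]) chair();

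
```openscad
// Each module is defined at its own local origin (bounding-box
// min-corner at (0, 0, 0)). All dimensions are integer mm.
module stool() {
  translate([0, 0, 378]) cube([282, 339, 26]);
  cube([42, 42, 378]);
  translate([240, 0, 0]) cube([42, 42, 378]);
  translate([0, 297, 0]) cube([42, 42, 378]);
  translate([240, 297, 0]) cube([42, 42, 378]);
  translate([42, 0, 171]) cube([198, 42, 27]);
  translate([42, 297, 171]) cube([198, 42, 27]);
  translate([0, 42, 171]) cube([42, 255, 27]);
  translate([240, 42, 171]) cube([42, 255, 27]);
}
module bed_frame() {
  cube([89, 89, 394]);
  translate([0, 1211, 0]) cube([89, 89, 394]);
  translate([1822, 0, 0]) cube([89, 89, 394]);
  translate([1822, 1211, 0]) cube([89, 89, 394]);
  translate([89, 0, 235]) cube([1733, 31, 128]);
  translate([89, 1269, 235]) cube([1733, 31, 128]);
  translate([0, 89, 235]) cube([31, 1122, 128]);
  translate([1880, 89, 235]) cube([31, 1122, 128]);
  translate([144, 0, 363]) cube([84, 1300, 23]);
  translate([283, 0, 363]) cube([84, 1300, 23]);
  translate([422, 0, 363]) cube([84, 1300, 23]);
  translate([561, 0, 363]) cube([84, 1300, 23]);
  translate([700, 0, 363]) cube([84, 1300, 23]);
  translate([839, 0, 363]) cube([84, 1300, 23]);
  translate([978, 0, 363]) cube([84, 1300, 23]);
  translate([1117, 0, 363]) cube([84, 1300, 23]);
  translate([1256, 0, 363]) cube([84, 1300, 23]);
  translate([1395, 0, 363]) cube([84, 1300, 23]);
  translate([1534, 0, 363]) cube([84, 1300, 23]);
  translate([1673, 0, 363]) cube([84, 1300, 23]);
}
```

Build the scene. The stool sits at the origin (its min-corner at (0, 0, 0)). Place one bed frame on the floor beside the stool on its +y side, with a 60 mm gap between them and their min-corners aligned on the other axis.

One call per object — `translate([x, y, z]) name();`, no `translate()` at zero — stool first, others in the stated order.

stool();
translate([0, 399, 0]) bed_frame();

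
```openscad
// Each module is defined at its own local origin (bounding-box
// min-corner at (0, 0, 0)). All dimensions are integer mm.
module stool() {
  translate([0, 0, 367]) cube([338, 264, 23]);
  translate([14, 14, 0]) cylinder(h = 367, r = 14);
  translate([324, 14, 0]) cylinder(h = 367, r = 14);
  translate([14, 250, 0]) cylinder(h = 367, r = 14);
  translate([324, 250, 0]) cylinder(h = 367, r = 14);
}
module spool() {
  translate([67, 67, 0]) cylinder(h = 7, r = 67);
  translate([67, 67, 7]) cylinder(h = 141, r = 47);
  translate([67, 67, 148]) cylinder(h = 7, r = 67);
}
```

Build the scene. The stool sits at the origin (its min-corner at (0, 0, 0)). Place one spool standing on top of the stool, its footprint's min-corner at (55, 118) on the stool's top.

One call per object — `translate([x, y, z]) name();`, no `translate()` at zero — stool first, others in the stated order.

stool();
translate([55, 118, 390]) spool();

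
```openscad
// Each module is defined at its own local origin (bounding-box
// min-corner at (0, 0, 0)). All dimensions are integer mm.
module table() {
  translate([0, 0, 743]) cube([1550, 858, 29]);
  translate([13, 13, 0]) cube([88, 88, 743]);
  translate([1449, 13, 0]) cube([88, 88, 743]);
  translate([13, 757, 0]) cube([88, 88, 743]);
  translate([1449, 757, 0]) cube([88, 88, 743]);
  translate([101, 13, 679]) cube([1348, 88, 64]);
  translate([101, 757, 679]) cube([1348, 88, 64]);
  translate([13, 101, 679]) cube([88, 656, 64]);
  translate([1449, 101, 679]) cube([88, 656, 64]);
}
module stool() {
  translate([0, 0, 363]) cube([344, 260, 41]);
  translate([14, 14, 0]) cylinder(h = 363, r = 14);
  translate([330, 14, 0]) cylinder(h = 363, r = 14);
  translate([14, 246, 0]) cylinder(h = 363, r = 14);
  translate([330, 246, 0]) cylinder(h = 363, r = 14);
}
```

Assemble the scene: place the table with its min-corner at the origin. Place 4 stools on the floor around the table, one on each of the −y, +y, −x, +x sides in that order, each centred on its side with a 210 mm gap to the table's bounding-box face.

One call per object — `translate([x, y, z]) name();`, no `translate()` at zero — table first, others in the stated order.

table();
translate([603, -470, 0]) stool();
translate([603, 1068, 0]) stool();
translate([-554, 299, 0]) stool();
translate([1760, 299, 0]) stool();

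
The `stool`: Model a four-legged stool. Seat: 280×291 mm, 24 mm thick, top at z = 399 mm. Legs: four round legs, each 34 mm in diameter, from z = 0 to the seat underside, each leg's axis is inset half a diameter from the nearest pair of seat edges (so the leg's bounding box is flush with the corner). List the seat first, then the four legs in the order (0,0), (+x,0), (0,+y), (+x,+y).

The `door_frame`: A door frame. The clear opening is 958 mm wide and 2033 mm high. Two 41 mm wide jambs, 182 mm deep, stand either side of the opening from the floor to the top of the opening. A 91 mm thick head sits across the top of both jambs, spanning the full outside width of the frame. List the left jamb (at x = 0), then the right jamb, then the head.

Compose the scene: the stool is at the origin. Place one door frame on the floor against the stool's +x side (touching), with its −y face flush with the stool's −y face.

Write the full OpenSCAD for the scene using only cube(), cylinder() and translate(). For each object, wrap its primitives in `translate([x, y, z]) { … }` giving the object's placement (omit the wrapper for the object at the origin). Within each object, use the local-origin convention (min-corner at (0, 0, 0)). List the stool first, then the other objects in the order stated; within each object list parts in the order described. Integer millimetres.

translate([0, 0, 375]) cube([280, 291, 24]);
translate([17, 17, 0]) cylinder(h = 375, r = 17);
translate([263, 17, 0]) cylinder(h = 375, r = 17);
translate([17, 274, 0]) cylinder(h = 375, r = 17);
translate([263, 274, 0]) cylinder(h = 375, r = 17);
translate([280, 0, 0]) {
  cube([41, 182, 2033]);
  translate([999, 0, 0]) cube([41, 182, 2033]);
  translate([0, 0, 2033]) cube([1040, 182, 91]);
}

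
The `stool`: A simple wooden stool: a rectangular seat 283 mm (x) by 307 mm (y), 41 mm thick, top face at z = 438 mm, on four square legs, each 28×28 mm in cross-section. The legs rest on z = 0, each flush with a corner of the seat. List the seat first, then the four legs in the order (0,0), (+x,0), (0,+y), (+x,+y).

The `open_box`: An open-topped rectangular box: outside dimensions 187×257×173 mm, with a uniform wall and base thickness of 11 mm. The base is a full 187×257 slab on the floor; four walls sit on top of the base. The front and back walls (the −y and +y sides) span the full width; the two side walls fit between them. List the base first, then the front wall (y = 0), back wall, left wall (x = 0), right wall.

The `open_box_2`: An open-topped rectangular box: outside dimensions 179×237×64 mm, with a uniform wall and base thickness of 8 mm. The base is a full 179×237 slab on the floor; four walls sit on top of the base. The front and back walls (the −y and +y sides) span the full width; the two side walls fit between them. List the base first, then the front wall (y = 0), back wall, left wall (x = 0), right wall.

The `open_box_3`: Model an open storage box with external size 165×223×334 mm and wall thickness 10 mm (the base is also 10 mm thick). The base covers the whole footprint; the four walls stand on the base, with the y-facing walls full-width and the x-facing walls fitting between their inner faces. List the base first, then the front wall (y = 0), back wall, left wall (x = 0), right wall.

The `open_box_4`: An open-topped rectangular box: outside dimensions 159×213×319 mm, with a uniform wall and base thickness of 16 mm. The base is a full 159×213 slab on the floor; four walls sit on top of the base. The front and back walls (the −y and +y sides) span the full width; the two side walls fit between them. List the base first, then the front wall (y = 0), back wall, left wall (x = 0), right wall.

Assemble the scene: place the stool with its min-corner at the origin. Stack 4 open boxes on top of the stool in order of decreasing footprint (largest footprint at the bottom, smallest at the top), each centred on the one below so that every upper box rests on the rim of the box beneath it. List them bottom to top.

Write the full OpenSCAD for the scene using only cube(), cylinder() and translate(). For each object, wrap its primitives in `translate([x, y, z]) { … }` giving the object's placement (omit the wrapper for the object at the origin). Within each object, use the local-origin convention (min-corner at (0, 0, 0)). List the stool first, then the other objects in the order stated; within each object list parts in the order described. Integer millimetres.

translate([0, 0, 397]) cube([283, 307, 41]);
cube([28, 28, 397]);
translate([255, 0, 0]) cube([28, 28, 397]);
translate([0, 279, 0]) cube([28, 28, 397]);
translate([255, 279, 0]) cube([28, 28, 397]);
translate([48, 25, 438]) {
  cube([187, 257, 11]);
  translate([0, 0, 11]) cube([187, 11, 162]);
  translate([0, 246, 11]) cube([187, 11, 162]);
  translate([0, 11, 11]) cube([11, 235, 162]);
  translate([176, 11, 11]) cube([11, 235, 162]);
}
translate([52, 35, 611]) {
  cube([179, 237, 8]);
  translate([0, 0, 8]) cube([179, 8, 56]);
  translate([0, 229, 8]) cube([179, 8, 56]);
  translate([0, 8, 8]) cube([8, 221, 56]);
  translate([171, 8, 8]) cube([8, 221, 56]);
}
translate([59, 42, 675]) {
  cube([165, 223, 10]);
  translate([0, 0, 10]) cube([165, 10, 324]);
  translate([0, 213, 10]) cube([165, 10, 324]);
  translate([0, 10, 10]) cube([10, 203, 324]);
  translate([155, 10, 10]) cube([10, 203, 324]);
}
translate([62, 47, 1009]) {
  cube([159, 213, 16]);
  translate([0, 0, 16]) cube([159, 16, 303]);
  translate([0, 197, 16]) cube([159, 16, 303]);
  translate([0, 16, 16]) cube([16, 181, 303]);
  translate([143, 16, 16]) cube([16, 181, 303]);
}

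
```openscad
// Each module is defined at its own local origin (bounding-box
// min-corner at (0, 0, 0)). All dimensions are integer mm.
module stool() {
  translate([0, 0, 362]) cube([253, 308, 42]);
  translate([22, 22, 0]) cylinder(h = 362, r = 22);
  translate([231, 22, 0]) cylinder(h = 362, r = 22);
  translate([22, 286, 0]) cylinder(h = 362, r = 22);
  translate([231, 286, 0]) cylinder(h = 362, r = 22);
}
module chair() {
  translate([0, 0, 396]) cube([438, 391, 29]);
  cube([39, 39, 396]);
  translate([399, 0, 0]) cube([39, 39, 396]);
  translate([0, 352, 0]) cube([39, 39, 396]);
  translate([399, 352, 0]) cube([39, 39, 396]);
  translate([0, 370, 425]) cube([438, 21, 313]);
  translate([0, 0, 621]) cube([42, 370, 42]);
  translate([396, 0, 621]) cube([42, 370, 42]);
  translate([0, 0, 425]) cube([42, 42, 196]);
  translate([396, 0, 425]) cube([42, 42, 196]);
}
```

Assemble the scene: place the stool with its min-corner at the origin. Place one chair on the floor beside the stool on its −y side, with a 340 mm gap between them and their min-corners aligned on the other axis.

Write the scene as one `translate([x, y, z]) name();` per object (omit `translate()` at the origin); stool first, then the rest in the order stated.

stool();
translate([0, -731, 0]) chair();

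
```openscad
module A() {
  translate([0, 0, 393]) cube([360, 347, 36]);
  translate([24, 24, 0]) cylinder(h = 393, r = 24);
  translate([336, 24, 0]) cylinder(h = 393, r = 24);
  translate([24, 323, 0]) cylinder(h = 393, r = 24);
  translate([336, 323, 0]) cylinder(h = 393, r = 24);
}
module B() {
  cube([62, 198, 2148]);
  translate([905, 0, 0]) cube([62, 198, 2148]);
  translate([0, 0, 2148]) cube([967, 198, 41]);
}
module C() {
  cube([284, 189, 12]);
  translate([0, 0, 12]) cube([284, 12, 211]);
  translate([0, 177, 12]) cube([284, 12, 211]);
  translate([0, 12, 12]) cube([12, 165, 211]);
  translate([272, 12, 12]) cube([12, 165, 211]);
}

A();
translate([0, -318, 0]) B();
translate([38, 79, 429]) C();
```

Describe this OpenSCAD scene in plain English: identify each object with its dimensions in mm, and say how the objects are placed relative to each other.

A is a four-legged stool. The seat is 360×347 mm, 36 mm thick, top at z = 429 mm. It stands on four round legs, each 48 mm in diameter, from z = 0 to the seat underside, each leg's axis is inset half a diameter from the nearest pair of seat edges (so the leg's bounding box is flush with the corner).

B is a rectangular door frame: two vertical jambs of 62×198 mm section, 2148 mm tall, with a clear opening 843 mm wide between their inner faces. A header 41 mm tall and 198 mm deep lies on top of the jambs and spans the full outside width.

C is an open storage box with external size 284×189×223 mm and wall thickness 12 mm (the base is also 12 mm thick). The base covers the whole footprint; the four walls stand on the base, with the y-facing walls full-width and the x-facing walls fitting between their inner faces.

The door frame is on the floor beside the stool on its −y side. The open box is on top of the stool, centred.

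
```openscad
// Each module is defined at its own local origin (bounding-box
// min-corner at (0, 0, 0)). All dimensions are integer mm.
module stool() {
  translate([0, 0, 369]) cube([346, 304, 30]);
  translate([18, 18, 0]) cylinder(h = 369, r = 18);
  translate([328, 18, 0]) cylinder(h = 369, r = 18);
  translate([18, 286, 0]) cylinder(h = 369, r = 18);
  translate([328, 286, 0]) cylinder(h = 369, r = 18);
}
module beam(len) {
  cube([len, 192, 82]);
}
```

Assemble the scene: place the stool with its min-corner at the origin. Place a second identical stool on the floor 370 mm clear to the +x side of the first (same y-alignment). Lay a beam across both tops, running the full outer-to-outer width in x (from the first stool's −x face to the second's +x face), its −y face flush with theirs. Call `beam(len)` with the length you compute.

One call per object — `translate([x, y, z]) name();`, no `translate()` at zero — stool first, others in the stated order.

stool();
translate([716, 0, 0]) stool();
translate([0, 0, 399]) beam(1062);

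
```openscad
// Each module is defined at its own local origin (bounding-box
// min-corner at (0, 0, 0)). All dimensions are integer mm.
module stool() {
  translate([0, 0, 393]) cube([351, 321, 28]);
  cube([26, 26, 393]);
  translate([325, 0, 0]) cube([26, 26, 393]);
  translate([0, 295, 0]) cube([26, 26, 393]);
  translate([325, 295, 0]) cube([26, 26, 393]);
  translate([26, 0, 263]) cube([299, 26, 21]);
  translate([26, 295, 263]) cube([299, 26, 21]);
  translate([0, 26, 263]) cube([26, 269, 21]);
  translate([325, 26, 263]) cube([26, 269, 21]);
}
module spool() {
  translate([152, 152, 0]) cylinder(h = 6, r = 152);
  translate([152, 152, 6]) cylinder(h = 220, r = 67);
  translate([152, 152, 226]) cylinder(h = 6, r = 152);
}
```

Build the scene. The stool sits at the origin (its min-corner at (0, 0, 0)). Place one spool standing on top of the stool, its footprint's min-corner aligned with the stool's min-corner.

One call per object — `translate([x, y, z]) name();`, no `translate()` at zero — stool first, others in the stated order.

stool();
translate([0, 0, 421]) spool();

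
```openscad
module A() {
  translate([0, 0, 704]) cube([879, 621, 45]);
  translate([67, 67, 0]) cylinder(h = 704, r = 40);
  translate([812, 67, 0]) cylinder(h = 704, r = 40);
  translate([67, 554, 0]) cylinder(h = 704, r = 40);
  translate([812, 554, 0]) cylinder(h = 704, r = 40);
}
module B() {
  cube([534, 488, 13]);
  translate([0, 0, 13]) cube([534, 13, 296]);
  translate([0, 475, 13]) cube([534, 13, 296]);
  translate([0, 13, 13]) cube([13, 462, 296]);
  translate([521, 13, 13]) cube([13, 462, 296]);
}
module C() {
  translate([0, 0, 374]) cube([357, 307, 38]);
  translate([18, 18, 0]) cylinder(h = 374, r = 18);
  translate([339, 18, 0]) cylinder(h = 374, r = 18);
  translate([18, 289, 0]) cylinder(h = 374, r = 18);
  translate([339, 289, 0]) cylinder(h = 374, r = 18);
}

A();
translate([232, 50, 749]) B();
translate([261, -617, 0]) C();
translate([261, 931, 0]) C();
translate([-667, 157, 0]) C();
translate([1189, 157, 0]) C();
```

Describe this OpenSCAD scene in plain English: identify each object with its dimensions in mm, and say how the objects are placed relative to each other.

A is a rectangular dining table. The top is 879×621×45 mm with its upper surface at z = 749 mm. It stands on four round legs of 80 mm diameter, each leg's bounding box inset 27 mm from the nearest pair of top edges, running from the floor to the underside of the top.

B is an open storage box with external size 534×488×309 mm and wall thickness 13 mm (the base is also 13 mm thick). The base covers the whole footprint; the four walls stand on the base, with the y-facing walls full-width and the x-facing walls fitting between their inner faces.

C is a four-legged stool. The seat is a 357×307×38 mm slab whose top surface is at z = 412 mm; four round legs, each 36 mm in diameter, run from the floor (z = 0) to the underside of the seat, each leg's axis is inset half a diameter from the nearest pair of seat edges (so the leg's bounding box is flush with the corner).

The open box is on top of the table. Four stools sit around the table at the −y, +y, −x, +x sides.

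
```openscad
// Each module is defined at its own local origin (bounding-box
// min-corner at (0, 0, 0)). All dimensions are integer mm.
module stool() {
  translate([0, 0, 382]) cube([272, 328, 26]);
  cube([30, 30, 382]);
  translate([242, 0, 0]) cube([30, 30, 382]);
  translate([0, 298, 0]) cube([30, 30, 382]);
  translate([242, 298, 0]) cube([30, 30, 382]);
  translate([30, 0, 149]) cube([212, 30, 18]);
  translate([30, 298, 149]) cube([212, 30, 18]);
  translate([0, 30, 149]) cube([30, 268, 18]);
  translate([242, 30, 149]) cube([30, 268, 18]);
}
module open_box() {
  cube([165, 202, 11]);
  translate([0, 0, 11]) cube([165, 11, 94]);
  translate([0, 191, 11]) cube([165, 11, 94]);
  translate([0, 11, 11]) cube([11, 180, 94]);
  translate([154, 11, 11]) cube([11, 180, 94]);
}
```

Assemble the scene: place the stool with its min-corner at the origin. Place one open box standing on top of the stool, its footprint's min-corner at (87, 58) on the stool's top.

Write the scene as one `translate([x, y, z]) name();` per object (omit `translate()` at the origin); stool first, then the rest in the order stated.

stool();
translate([87, 58, 408]) open_box();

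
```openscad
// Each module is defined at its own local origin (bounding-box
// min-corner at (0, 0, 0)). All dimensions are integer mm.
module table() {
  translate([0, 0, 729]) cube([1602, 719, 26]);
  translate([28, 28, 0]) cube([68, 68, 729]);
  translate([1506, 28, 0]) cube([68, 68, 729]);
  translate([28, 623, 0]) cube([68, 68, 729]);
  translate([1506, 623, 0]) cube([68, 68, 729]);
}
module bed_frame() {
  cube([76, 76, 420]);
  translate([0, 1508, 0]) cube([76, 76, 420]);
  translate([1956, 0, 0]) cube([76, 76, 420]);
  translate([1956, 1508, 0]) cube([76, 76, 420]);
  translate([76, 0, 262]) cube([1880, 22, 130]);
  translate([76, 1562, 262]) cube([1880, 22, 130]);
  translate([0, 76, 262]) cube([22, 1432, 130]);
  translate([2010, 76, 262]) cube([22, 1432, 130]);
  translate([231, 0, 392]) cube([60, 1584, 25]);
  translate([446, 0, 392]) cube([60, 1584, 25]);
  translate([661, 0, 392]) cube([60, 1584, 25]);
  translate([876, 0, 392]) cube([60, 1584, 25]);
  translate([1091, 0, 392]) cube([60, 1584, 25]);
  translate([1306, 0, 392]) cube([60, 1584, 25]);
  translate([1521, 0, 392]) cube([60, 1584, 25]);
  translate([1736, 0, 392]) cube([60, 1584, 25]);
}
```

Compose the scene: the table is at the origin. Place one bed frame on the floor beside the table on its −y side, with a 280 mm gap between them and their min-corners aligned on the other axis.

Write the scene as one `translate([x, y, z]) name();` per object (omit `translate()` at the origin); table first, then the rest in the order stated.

table();
translate([0, -1864, 0]) bed_frame();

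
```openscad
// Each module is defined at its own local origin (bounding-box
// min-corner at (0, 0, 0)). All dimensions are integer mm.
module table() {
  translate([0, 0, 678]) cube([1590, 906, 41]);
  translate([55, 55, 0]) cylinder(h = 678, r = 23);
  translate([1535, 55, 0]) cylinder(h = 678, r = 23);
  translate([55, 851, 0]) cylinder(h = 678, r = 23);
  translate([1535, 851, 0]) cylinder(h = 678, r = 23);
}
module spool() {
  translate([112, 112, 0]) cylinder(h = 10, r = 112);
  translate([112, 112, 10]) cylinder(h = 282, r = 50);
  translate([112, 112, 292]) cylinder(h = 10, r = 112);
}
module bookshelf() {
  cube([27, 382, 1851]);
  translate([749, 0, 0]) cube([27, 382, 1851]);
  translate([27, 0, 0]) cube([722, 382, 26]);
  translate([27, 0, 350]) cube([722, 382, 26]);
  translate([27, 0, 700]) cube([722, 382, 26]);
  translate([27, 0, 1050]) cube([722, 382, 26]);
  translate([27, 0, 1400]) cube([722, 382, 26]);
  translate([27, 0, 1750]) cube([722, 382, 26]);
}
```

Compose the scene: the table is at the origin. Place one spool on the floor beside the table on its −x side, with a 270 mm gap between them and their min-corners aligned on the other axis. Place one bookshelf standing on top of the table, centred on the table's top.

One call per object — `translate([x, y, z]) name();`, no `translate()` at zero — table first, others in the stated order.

table();
translate([-494, 0, 0]) spool();
translate([407, 262, 719]) bookshelf();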